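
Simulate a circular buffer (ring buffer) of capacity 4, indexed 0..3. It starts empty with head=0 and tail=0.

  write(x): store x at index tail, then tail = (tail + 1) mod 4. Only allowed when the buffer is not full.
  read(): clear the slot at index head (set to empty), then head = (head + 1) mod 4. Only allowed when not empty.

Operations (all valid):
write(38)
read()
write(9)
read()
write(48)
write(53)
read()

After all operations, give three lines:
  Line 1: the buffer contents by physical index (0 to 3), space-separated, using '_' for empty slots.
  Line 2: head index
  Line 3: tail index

write(38): buf=[38 _ _ _], head=0, tail=1, size=1
read(): buf=[_ _ _ _], head=1, tail=1, size=0
write(9): buf=[_ 9 _ _], head=1, tail=2, size=1
read(): buf=[_ _ _ _], head=2, tail=2, size=0
write(48): buf=[_ _ 48 _], head=2, tail=3, size=1
write(53): buf=[_ _ 48 53], head=2, tail=0, size=2
read(): buf=[_ _ _ 53], head=3, tail=0, size=1

Answer: _ _ _ 53
3
0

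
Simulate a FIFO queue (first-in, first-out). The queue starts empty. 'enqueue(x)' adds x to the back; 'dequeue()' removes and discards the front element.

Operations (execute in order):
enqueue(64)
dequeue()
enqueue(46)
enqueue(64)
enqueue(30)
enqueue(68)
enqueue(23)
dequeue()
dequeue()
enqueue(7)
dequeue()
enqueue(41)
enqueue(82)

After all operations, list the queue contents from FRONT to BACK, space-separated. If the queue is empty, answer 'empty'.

Answer: 68 23 7 41 82

Derivation:
enqueue(64): [64]
dequeue(): []
enqueue(46): [46]
enqueue(64): [46, 64]
enqueue(30): [46, 64, 30]
enqueue(68): [46, 64, 30, 68]
enqueue(23): [46, 64, 30, 68, 23]
dequeue(): [64, 30, 68, 23]
dequeue(): [30, 68, 23]
enqueue(7): [30, 68, 23, 7]
dequeue(): [68, 23, 7]
enqueue(41): [68, 23, 7, 41]
enqueue(82): [68, 23, 7, 41, 82]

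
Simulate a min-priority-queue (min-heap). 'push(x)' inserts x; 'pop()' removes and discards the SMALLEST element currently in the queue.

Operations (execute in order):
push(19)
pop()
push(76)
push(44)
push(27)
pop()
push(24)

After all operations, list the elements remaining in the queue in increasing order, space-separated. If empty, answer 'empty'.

Answer: 24 44 76

Derivation:
push(19): heap contents = [19]
pop() → 19: heap contents = []
push(76): heap contents = [76]
push(44): heap contents = [44, 76]
push(27): heap contents = [27, 44, 76]
pop() → 27: heap contents = [44, 76]
push(24): heap contents = [24, 44, 76]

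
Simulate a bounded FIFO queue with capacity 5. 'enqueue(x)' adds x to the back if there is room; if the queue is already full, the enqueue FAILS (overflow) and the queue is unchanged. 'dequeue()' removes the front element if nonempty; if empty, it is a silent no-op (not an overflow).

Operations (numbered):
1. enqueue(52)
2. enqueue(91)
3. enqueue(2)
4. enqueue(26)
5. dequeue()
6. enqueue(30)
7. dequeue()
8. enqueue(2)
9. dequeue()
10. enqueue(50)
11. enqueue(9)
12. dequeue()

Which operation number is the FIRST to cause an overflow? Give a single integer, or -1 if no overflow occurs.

1. enqueue(52): size=1
2. enqueue(91): size=2
3. enqueue(2): size=3
4. enqueue(26): size=4
5. dequeue(): size=3
6. enqueue(30): size=4
7. dequeue(): size=3
8. enqueue(2): size=4
9. dequeue(): size=3
10. enqueue(50): size=4
11. enqueue(9): size=5
12. dequeue(): size=4

Answer: -1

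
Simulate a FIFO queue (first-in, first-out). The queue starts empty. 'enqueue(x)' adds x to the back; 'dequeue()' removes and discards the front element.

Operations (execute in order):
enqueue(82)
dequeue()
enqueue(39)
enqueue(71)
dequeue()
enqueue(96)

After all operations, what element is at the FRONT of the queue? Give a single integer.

enqueue(82): queue = [82]
dequeue(): queue = []
enqueue(39): queue = [39]
enqueue(71): queue = [39, 71]
dequeue(): queue = [71]
enqueue(96): queue = [71, 96]

Answer: 71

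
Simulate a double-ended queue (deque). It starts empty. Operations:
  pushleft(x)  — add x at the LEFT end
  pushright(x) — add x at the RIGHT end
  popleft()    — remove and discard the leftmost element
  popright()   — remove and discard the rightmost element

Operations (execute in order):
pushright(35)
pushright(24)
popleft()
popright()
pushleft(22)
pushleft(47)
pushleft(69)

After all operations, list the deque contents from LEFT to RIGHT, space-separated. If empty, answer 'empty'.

pushright(35): [35]
pushright(24): [35, 24]
popleft(): [24]
popright(): []
pushleft(22): [22]
pushleft(47): [47, 22]
pushleft(69): [69, 47, 22]

Answer: 69 47 22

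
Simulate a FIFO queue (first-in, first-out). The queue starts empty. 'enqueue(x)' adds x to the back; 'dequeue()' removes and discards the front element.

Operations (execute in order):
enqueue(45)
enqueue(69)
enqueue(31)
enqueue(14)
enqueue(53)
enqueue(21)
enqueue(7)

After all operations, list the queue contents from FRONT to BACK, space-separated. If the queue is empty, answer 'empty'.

enqueue(45): [45]
enqueue(69): [45, 69]
enqueue(31): [45, 69, 31]
enqueue(14): [45, 69, 31, 14]
enqueue(53): [45, 69, 31, 14, 53]
enqueue(21): [45, 69, 31, 14, 53, 21]
enqueue(7): [45, 69, 31, 14, 53, 21, 7]

Answer: 45 69 31 14 53 21 7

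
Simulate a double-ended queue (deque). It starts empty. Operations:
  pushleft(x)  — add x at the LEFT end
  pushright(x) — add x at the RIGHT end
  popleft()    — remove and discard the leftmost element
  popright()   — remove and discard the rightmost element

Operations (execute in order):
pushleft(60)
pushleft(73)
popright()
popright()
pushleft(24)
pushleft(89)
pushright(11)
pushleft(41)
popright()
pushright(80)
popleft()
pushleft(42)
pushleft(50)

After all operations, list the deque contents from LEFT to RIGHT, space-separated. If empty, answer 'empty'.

Answer: 50 42 89 24 80

Derivation:
pushleft(60): [60]
pushleft(73): [73, 60]
popright(): [73]
popright(): []
pushleft(24): [24]
pushleft(89): [89, 24]
pushright(11): [89, 24, 11]
pushleft(41): [41, 89, 24, 11]
popright(): [41, 89, 24]
pushright(80): [41, 89, 24, 80]
popleft(): [89, 24, 80]
pushleft(42): [42, 89, 24, 80]
pushleft(50): [50, 42, 89, 24, 80]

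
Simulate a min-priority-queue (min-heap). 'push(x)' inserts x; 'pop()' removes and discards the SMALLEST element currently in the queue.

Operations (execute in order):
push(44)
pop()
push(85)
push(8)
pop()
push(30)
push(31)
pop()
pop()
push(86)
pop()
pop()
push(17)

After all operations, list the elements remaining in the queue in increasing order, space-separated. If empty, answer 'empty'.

Answer: 17

Derivation:
push(44): heap contents = [44]
pop() → 44: heap contents = []
push(85): heap contents = [85]
push(8): heap contents = [8, 85]
pop() → 8: heap contents = [85]
push(30): heap contents = [30, 85]
push(31): heap contents = [30, 31, 85]
pop() → 30: heap contents = [31, 85]
pop() → 31: heap contents = [85]
push(86): heap contents = [85, 86]
pop() → 85: heap contents = [86]
pop() → 86: heap contents = []
push(17): heap contents = [17]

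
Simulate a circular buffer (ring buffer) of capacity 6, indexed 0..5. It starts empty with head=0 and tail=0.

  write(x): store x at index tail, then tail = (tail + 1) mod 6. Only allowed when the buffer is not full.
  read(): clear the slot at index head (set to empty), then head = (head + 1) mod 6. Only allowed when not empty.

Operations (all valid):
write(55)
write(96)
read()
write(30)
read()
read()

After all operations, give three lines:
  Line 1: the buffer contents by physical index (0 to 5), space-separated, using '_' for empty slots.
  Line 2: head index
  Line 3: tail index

Answer: _ _ _ _ _ _
3
3

Derivation:
write(55): buf=[55 _ _ _ _ _], head=0, tail=1, size=1
write(96): buf=[55 96 _ _ _ _], head=0, tail=2, size=2
read(): buf=[_ 96 _ _ _ _], head=1, tail=2, size=1
write(30): buf=[_ 96 30 _ _ _], head=1, tail=3, size=2
read(): buf=[_ _ 30 _ _ _], head=2, tail=3, size=1
read(): buf=[_ _ _ _ _ _], head=3, tail=3, size=0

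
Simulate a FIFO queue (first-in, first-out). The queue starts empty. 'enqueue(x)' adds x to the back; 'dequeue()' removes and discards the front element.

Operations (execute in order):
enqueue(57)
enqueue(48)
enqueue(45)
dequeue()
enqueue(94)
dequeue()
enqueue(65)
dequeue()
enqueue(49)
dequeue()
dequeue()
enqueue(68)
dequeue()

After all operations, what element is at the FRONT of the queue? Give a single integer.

Answer: 68

Derivation:
enqueue(57): queue = [57]
enqueue(48): queue = [57, 48]
enqueue(45): queue = [57, 48, 45]
dequeue(): queue = [48, 45]
enqueue(94): queue = [48, 45, 94]
dequeue(): queue = [45, 94]
enqueue(65): queue = [45, 94, 65]
dequeue(): queue = [94, 65]
enqueue(49): queue = [94, 65, 49]
dequeue(): queue = [65, 49]
dequeue(): queue = [49]
enqueue(68): queue = [49, 68]
dequeue(): queue = [68]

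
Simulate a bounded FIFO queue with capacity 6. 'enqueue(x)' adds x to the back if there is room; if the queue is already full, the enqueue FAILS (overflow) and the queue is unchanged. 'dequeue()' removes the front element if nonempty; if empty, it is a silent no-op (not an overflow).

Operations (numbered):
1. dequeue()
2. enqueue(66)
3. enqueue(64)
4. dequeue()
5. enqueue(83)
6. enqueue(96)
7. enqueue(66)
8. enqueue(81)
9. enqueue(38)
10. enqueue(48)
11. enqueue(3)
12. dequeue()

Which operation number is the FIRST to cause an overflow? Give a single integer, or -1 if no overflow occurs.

1. dequeue(): empty, no-op, size=0
2. enqueue(66): size=1
3. enqueue(64): size=2
4. dequeue(): size=1
5. enqueue(83): size=2
6. enqueue(96): size=3
7. enqueue(66): size=4
8. enqueue(81): size=5
9. enqueue(38): size=6
10. enqueue(48): size=6=cap → OVERFLOW (fail)
11. enqueue(3): size=6=cap → OVERFLOW (fail)
12. dequeue(): size=5

Answer: 10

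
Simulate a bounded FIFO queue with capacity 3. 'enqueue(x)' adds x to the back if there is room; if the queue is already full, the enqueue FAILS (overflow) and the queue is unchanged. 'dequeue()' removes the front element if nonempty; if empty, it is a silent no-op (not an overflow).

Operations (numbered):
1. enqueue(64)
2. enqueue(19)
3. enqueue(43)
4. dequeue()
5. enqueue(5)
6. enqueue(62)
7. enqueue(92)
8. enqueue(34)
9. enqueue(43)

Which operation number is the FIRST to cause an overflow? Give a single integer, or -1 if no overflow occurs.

1. enqueue(64): size=1
2. enqueue(19): size=2
3. enqueue(43): size=3
4. dequeue(): size=2
5. enqueue(5): size=3
6. enqueue(62): size=3=cap → OVERFLOW (fail)
7. enqueue(92): size=3=cap → OVERFLOW (fail)
8. enqueue(34): size=3=cap → OVERFLOW (fail)
9. enqueue(43): size=3=cap → OVERFLOW (fail)

Answer: 6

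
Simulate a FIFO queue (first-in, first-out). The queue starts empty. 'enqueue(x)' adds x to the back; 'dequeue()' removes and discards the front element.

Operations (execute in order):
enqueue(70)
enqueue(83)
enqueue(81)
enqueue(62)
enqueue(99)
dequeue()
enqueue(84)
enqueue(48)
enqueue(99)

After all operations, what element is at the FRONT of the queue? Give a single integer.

enqueue(70): queue = [70]
enqueue(83): queue = [70, 83]
enqueue(81): queue = [70, 83, 81]
enqueue(62): queue = [70, 83, 81, 62]
enqueue(99): queue = [70, 83, 81, 62, 99]
dequeue(): queue = [83, 81, 62, 99]
enqueue(84): queue = [83, 81, 62, 99, 84]
enqueue(48): queue = [83, 81, 62, 99, 84, 48]
enqueue(99): queue = [83, 81, 62, 99, 84, 48, 99]

Answer: 83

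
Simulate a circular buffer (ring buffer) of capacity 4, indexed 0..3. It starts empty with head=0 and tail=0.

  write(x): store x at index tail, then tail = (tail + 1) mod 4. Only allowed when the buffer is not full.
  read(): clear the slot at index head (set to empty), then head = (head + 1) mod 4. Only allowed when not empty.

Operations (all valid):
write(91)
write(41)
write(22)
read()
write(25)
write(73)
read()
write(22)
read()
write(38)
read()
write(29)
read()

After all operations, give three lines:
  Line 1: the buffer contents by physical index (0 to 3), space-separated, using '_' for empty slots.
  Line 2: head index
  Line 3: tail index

write(91): buf=[91 _ _ _], head=0, tail=1, size=1
write(41): buf=[91 41 _ _], head=0, tail=2, size=2
write(22): buf=[91 41 22 _], head=0, tail=3, size=3
read(): buf=[_ 41 22 _], head=1, tail=3, size=2
write(25): buf=[_ 41 22 25], head=1, tail=0, size=3
write(73): buf=[73 41 22 25], head=1, tail=1, size=4
read(): buf=[73 _ 22 25], head=2, tail=1, size=3
write(22): buf=[73 22 22 25], head=2, tail=2, size=4
read(): buf=[73 22 _ 25], head=3, tail=2, size=3
write(38): buf=[73 22 38 25], head=3, tail=3, size=4
read(): buf=[73 22 38 _], head=0, tail=3, size=3
write(29): buf=[73 22 38 29], head=0, tail=0, size=4
read(): buf=[_ 22 38 29], head=1, tail=0, size=3

Answer: _ 22 38 29
1
0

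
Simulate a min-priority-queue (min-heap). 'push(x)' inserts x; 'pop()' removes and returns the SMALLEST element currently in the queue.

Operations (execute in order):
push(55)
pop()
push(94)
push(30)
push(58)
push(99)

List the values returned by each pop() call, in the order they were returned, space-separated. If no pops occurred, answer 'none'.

Answer: 55

Derivation:
push(55): heap contents = [55]
pop() → 55: heap contents = []
push(94): heap contents = [94]
push(30): heap contents = [30, 94]
push(58): heap contents = [30, 58, 94]
push(99): heap contents = [30, 58, 94, 99]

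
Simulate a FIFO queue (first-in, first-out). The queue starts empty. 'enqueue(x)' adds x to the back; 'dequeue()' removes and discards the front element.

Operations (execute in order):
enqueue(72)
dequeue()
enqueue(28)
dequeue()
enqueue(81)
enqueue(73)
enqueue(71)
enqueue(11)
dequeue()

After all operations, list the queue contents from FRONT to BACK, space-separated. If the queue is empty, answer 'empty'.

enqueue(72): [72]
dequeue(): []
enqueue(28): [28]
dequeue(): []
enqueue(81): [81]
enqueue(73): [81, 73]
enqueue(71): [81, 73, 71]
enqueue(11): [81, 73, 71, 11]
dequeue(): [73, 71, 11]

Answer: 73 71 11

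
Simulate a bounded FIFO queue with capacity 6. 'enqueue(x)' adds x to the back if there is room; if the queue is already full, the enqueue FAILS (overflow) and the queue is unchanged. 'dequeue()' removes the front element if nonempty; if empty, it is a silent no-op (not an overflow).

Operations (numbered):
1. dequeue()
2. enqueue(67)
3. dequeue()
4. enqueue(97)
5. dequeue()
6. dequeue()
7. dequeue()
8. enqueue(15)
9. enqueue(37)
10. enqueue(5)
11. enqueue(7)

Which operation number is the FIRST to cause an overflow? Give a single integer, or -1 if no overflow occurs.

Answer: -1

Derivation:
1. dequeue(): empty, no-op, size=0
2. enqueue(67): size=1
3. dequeue(): size=0
4. enqueue(97): size=1
5. dequeue(): size=0
6. dequeue(): empty, no-op, size=0
7. dequeue(): empty, no-op, size=0
8. enqueue(15): size=1
9. enqueue(37): size=2
10. enqueue(5): size=3
11. enqueue(7): size=4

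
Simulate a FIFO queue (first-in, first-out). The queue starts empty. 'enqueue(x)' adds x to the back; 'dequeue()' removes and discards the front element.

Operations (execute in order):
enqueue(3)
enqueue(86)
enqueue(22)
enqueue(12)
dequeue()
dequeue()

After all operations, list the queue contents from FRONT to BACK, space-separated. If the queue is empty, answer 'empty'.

enqueue(3): [3]
enqueue(86): [3, 86]
enqueue(22): [3, 86, 22]
enqueue(12): [3, 86, 22, 12]
dequeue(): [86, 22, 12]
dequeue(): [22, 12]

Answer: 22 12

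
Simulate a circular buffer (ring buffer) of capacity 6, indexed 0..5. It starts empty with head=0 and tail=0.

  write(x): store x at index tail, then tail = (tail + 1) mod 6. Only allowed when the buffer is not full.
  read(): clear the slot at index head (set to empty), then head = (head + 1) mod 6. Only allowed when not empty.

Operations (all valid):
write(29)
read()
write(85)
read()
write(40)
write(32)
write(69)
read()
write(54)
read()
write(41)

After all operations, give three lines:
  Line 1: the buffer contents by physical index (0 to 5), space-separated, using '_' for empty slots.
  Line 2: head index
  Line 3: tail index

write(29): buf=[29 _ _ _ _ _], head=0, tail=1, size=1
read(): buf=[_ _ _ _ _ _], head=1, tail=1, size=0
write(85): buf=[_ 85 _ _ _ _], head=1, tail=2, size=1
read(): buf=[_ _ _ _ _ _], head=2, tail=2, size=0
write(40): buf=[_ _ 40 _ _ _], head=2, tail=3, size=1
write(32): buf=[_ _ 40 32 _ _], head=2, tail=4, size=2
write(69): buf=[_ _ 40 32 69 _], head=2, tail=5, size=3
read(): buf=[_ _ _ 32 69 _], head=3, tail=5, size=2
write(54): buf=[_ _ _ 32 69 54], head=3, tail=0, size=3
read(): buf=[_ _ _ _ 69 54], head=4, tail=0, size=2
write(41): buf=[41 _ _ _ 69 54], head=4, tail=1, size=3

Answer: 41 _ _ _ 69 54
4
1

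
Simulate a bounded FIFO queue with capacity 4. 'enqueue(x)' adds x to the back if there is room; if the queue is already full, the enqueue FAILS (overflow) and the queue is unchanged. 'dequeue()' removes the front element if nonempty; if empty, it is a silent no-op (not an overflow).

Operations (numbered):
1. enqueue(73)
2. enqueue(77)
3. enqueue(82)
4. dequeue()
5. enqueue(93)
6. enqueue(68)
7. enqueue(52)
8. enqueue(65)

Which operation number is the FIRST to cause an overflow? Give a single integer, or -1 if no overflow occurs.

1. enqueue(73): size=1
2. enqueue(77): size=2
3. enqueue(82): size=3
4. dequeue(): size=2
5. enqueue(93): size=3
6. enqueue(68): size=4
7. enqueue(52): size=4=cap → OVERFLOW (fail)
8. enqueue(65): size=4=cap → OVERFLOW (fail)

Answer: 7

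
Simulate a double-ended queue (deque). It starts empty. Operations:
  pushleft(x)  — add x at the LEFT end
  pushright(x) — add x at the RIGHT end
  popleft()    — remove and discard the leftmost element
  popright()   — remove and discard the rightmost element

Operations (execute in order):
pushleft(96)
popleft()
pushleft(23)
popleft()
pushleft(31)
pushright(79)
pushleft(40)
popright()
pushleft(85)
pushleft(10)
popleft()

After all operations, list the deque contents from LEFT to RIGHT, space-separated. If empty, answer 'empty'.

Answer: 85 40 31

Derivation:
pushleft(96): [96]
popleft(): []
pushleft(23): [23]
popleft(): []
pushleft(31): [31]
pushright(79): [31, 79]
pushleft(40): [40, 31, 79]
popright(): [40, 31]
pushleft(85): [85, 40, 31]
pushleft(10): [10, 85, 40, 31]
popleft(): [85, 40, 31]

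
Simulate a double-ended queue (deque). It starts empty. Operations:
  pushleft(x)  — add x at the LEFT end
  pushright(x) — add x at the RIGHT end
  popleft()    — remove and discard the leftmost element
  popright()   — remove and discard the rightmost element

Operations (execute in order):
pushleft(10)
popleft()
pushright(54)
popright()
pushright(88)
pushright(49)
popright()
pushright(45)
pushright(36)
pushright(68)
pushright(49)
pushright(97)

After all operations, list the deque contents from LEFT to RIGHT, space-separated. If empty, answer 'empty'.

Answer: 88 45 36 68 49 97

Derivation:
pushleft(10): [10]
popleft(): []
pushright(54): [54]
popright(): []
pushright(88): [88]
pushright(49): [88, 49]
popright(): [88]
pushright(45): [88, 45]
pushright(36): [88, 45, 36]
pushright(68): [88, 45, 36, 68]
pushright(49): [88, 45, 36, 68, 49]
pushright(97): [88, 45, 36, 68, 49, 97]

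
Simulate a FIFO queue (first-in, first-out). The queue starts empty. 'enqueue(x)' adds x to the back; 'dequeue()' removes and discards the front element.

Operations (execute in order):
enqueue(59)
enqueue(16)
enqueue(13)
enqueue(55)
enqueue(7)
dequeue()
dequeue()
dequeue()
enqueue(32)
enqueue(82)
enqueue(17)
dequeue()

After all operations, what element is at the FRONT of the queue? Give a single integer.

enqueue(59): queue = [59]
enqueue(16): queue = [59, 16]
enqueue(13): queue = [59, 16, 13]
enqueue(55): queue = [59, 16, 13, 55]
enqueue(7): queue = [59, 16, 13, 55, 7]
dequeue(): queue = [16, 13, 55, 7]
dequeue(): queue = [13, 55, 7]
dequeue(): queue = [55, 7]
enqueue(32): queue = [55, 7, 32]
enqueue(82): queue = [55, 7, 32, 82]
enqueue(17): queue = [55, 7, 32, 82, 17]
dequeue(): queue = [7, 32, 82, 17]

Answer: 7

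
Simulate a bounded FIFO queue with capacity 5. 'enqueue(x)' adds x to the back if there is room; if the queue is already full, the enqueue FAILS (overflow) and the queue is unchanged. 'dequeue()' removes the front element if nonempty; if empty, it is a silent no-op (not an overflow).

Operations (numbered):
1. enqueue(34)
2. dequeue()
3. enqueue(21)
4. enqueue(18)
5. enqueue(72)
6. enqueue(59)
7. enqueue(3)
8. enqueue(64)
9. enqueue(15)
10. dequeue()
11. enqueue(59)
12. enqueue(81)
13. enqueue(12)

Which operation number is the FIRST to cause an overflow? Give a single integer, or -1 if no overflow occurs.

1. enqueue(34): size=1
2. dequeue(): size=0
3. enqueue(21): size=1
4. enqueue(18): size=2
5. enqueue(72): size=3
6. enqueue(59): size=4
7. enqueue(3): size=5
8. enqueue(64): size=5=cap → OVERFLOW (fail)
9. enqueue(15): size=5=cap → OVERFLOW (fail)
10. dequeue(): size=4
11. enqueue(59): size=5
12. enqueue(81): size=5=cap → OVERFLOW (fail)
13. enqueue(12): size=5=cap → OVERFLOW (fail)

Answer: 8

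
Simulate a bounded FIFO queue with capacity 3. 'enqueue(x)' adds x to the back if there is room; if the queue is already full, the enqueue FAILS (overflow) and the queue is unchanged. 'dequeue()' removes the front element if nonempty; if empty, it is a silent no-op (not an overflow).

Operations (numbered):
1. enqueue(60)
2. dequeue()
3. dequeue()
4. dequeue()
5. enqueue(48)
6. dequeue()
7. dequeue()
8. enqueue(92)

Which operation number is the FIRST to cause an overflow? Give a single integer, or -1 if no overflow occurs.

Answer: -1

Derivation:
1. enqueue(60): size=1
2. dequeue(): size=0
3. dequeue(): empty, no-op, size=0
4. dequeue(): empty, no-op, size=0
5. enqueue(48): size=1
6. dequeue(): size=0
7. dequeue(): empty, no-op, size=0
8. enqueue(92): size=1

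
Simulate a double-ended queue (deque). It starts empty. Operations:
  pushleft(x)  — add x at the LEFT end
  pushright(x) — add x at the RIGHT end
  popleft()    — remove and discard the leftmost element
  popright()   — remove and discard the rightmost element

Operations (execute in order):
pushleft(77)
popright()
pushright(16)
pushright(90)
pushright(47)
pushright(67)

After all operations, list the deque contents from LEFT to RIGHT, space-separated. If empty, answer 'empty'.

Answer: 16 90 47 67

Derivation:
pushleft(77): [77]
popright(): []
pushright(16): [16]
pushright(90): [16, 90]
pushright(47): [16, 90, 47]
pushright(67): [16, 90, 47, 67]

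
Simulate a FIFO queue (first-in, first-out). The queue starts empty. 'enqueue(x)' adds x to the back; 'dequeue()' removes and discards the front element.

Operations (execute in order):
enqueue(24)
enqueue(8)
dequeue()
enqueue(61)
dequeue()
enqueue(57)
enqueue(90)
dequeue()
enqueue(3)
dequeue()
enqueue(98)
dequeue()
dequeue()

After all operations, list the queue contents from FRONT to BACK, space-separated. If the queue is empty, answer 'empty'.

Answer: 98

Derivation:
enqueue(24): [24]
enqueue(8): [24, 8]
dequeue(): [8]
enqueue(61): [8, 61]
dequeue(): [61]
enqueue(57): [61, 57]
enqueue(90): [61, 57, 90]
dequeue(): [57, 90]
enqueue(3): [57, 90, 3]
dequeue(): [90, 3]
enqueue(98): [90, 3, 98]
dequeue(): [3, 98]
dequeue(): [98]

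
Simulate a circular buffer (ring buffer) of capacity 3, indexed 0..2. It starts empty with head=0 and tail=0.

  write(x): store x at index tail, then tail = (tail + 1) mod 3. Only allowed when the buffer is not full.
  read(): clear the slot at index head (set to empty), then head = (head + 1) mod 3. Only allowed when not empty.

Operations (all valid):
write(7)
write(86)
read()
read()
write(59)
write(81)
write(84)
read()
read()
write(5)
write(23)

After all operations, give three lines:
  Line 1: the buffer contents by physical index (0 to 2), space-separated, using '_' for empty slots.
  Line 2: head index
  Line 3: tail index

Answer: 23 84 5
1
1

Derivation:
write(7): buf=[7 _ _], head=0, tail=1, size=1
write(86): buf=[7 86 _], head=0, tail=2, size=2
read(): buf=[_ 86 _], head=1, tail=2, size=1
read(): buf=[_ _ _], head=2, tail=2, size=0
write(59): buf=[_ _ 59], head=2, tail=0, size=1
write(81): buf=[81 _ 59], head=2, tail=1, size=2
write(84): buf=[81 84 59], head=2, tail=2, size=3
read(): buf=[81 84 _], head=0, tail=2, size=2
read(): buf=[_ 84 _], head=1, tail=2, size=1
write(5): buf=[_ 84 5], head=1, tail=0, size=2
write(23): buf=[23 84 5], head=1, tail=1, size=3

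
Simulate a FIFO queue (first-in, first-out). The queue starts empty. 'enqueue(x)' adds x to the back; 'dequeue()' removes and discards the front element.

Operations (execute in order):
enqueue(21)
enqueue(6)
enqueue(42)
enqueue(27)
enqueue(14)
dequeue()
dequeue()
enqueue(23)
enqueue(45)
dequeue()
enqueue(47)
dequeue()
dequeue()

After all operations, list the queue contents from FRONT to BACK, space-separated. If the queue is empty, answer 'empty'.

Answer: 23 45 47

Derivation:
enqueue(21): [21]
enqueue(6): [21, 6]
enqueue(42): [21, 6, 42]
enqueue(27): [21, 6, 42, 27]
enqueue(14): [21, 6, 42, 27, 14]
dequeue(): [6, 42, 27, 14]
dequeue(): [42, 27, 14]
enqueue(23): [42, 27, 14, 23]
enqueue(45): [42, 27, 14, 23, 45]
dequeue(): [27, 14, 23, 45]
enqueue(47): [27, 14, 23, 45, 47]
dequeue(): [14, 23, 45, 47]
dequeue(): [23, 45, 47]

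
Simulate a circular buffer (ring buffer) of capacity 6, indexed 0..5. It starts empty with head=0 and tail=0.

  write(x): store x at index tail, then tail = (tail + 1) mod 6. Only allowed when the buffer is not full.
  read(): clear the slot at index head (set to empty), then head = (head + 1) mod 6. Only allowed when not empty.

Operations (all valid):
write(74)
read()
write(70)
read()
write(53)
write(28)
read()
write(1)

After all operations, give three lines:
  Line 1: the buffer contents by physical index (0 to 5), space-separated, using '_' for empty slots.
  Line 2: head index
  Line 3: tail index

Answer: _ _ _ 28 1 _
3
5

Derivation:
write(74): buf=[74 _ _ _ _ _], head=0, tail=1, size=1
read(): buf=[_ _ _ _ _ _], head=1, tail=1, size=0
write(70): buf=[_ 70 _ _ _ _], head=1, tail=2, size=1
read(): buf=[_ _ _ _ _ _], head=2, tail=2, size=0
write(53): buf=[_ _ 53 _ _ _], head=2, tail=3, size=1
write(28): buf=[_ _ 53 28 _ _], head=2, tail=4, size=2
read(): buf=[_ _ _ 28 _ _], head=3, tail=4, size=1
write(1): buf=[_ _ _ 28 1 _], head=3, tail=5, size=2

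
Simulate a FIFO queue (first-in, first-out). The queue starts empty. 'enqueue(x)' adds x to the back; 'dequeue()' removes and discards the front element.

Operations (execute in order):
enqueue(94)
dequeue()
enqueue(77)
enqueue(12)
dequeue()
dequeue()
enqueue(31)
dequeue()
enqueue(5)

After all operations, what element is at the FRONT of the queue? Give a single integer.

Answer: 5

Derivation:
enqueue(94): queue = [94]
dequeue(): queue = []
enqueue(77): queue = [77]
enqueue(12): queue = [77, 12]
dequeue(): queue = [12]
dequeue(): queue = []
enqueue(31): queue = [31]
dequeue(): queue = []
enqueue(5): queue = [5]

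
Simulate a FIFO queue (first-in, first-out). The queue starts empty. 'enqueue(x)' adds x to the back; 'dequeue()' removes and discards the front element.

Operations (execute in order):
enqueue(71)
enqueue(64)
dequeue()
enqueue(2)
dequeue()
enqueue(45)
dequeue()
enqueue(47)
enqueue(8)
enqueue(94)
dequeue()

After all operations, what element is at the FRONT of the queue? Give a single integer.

enqueue(71): queue = [71]
enqueue(64): queue = [71, 64]
dequeue(): queue = [64]
enqueue(2): queue = [64, 2]
dequeue(): queue = [2]
enqueue(45): queue = [2, 45]
dequeue(): queue = [45]
enqueue(47): queue = [45, 47]
enqueue(8): queue = [45, 47, 8]
enqueue(94): queue = [45, 47, 8, 94]
dequeue(): queue = [47, 8, 94]

Answer: 47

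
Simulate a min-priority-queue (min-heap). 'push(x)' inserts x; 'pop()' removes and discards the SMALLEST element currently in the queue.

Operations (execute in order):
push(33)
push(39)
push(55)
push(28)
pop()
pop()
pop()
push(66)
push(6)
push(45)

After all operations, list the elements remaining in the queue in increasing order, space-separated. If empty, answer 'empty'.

push(33): heap contents = [33]
push(39): heap contents = [33, 39]
push(55): heap contents = [33, 39, 55]
push(28): heap contents = [28, 33, 39, 55]
pop() → 28: heap contents = [33, 39, 55]
pop() → 33: heap contents = [39, 55]
pop() → 39: heap contents = [55]
push(66): heap contents = [55, 66]
push(6): heap contents = [6, 55, 66]
push(45): heap contents = [6, 45, 55, 66]

Answer: 6 45 55 66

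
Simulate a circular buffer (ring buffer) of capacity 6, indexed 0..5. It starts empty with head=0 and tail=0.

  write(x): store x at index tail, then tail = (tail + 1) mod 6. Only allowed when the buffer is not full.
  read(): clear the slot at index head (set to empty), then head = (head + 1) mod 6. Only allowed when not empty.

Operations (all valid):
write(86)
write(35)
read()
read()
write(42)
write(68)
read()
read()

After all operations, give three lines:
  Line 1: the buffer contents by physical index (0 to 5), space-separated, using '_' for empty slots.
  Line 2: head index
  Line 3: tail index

write(86): buf=[86 _ _ _ _ _], head=0, tail=1, size=1
write(35): buf=[86 35 _ _ _ _], head=0, tail=2, size=2
read(): buf=[_ 35 _ _ _ _], head=1, tail=2, size=1
read(): buf=[_ _ _ _ _ _], head=2, tail=2, size=0
write(42): buf=[_ _ 42 _ _ _], head=2, tail=3, size=1
write(68): buf=[_ _ 42 68 _ _], head=2, tail=4, size=2
read(): buf=[_ _ _ 68 _ _], head=3, tail=4, size=1
read(): buf=[_ _ _ _ _ _], head=4, tail=4, size=0

Answer: _ _ _ _ _ _
4
4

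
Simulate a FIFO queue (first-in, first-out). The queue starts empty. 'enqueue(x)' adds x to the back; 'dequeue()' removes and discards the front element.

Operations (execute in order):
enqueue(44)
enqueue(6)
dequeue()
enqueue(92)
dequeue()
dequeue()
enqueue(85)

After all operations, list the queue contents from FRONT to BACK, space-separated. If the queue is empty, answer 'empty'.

enqueue(44): [44]
enqueue(6): [44, 6]
dequeue(): [6]
enqueue(92): [6, 92]
dequeue(): [92]
dequeue(): []
enqueue(85): [85]

Answer: 85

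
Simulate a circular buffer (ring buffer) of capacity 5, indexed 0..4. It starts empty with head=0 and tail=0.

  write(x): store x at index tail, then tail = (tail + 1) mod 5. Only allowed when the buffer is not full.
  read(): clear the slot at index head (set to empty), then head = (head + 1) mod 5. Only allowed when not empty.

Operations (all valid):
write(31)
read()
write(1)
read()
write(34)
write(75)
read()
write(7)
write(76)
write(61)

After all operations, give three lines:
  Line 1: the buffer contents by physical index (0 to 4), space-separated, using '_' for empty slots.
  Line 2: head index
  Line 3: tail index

Answer: 76 61 _ 75 7
3
2

Derivation:
write(31): buf=[31 _ _ _ _], head=0, tail=1, size=1
read(): buf=[_ _ _ _ _], head=1, tail=1, size=0
write(1): buf=[_ 1 _ _ _], head=1, tail=2, size=1
read(): buf=[_ _ _ _ _], head=2, tail=2, size=0
write(34): buf=[_ _ 34 _ _], head=2, tail=3, size=1
write(75): buf=[_ _ 34 75 _], head=2, tail=4, size=2
read(): buf=[_ _ _ 75 _], head=3, tail=4, size=1
write(7): buf=[_ _ _ 75 7], head=3, tail=0, size=2
write(76): buf=[76 _ _ 75 7], head=3, tail=1, size=3
write(61): buf=[76 61 _ 75 7], head=3, tail=2, size=4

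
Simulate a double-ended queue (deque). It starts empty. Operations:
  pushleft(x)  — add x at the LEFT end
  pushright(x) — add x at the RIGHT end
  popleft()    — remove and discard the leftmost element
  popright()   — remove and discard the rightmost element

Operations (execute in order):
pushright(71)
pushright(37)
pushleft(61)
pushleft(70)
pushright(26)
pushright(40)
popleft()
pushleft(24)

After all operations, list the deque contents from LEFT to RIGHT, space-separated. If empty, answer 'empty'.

pushright(71): [71]
pushright(37): [71, 37]
pushleft(61): [61, 71, 37]
pushleft(70): [70, 61, 71, 37]
pushright(26): [70, 61, 71, 37, 26]
pushright(40): [70, 61, 71, 37, 26, 40]
popleft(): [61, 71, 37, 26, 40]
pushleft(24): [24, 61, 71, 37, 26, 40]

Answer: 24 61 71 37 26 40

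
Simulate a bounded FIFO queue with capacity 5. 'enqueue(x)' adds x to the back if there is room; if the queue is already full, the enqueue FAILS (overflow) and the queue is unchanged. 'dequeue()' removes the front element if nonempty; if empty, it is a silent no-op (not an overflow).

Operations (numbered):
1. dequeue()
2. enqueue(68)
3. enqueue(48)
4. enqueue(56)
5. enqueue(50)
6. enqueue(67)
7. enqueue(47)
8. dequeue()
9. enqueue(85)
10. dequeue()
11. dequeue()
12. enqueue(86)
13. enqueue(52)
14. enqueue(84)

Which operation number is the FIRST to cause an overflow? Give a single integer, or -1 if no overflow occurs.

Answer: 7

Derivation:
1. dequeue(): empty, no-op, size=0
2. enqueue(68): size=1
3. enqueue(48): size=2
4. enqueue(56): size=3
5. enqueue(50): size=4
6. enqueue(67): size=5
7. enqueue(47): size=5=cap → OVERFLOW (fail)
8. dequeue(): size=4
9. enqueue(85): size=5
10. dequeue(): size=4
11. dequeue(): size=3
12. enqueue(86): size=4
13. enqueue(52): size=5
14. enqueue(84): size=5=cap → OVERFLOW (fail)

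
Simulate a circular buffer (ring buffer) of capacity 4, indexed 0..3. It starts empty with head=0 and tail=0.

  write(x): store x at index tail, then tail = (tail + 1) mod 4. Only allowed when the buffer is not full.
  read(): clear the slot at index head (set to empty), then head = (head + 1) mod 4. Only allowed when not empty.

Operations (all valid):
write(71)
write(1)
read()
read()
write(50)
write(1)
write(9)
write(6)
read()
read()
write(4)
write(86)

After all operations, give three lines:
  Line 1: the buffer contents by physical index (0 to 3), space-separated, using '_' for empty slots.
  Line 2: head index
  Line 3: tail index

Answer: 9 6 4 86
0
0

Derivation:
write(71): buf=[71 _ _ _], head=0, tail=1, size=1
write(1): buf=[71 1 _ _], head=0, tail=2, size=2
read(): buf=[_ 1 _ _], head=1, tail=2, size=1
read(): buf=[_ _ _ _], head=2, tail=2, size=0
write(50): buf=[_ _ 50 _], head=2, tail=3, size=1
write(1): buf=[_ _ 50 1], head=2, tail=0, size=2
write(9): buf=[9 _ 50 1], head=2, tail=1, size=3
write(6): buf=[9 6 50 1], head=2, tail=2, size=4
read(): buf=[9 6 _ 1], head=3, tail=2, size=3
read(): buf=[9 6 _ _], head=0, tail=2, size=2
write(4): buf=[9 6 4 _], head=0, tail=3, size=3
write(86): buf=[9 6 4 86], head=0, tail=0, size=4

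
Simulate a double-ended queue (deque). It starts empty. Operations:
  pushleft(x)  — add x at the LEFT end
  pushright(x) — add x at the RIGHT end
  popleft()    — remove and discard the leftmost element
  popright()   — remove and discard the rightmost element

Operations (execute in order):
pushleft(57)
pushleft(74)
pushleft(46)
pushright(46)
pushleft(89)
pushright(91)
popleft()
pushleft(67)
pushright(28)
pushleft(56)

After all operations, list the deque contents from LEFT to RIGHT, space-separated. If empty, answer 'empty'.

Answer: 56 67 46 74 57 46 91 28

Derivation:
pushleft(57): [57]
pushleft(74): [74, 57]
pushleft(46): [46, 74, 57]
pushright(46): [46, 74, 57, 46]
pushleft(89): [89, 46, 74, 57, 46]
pushright(91): [89, 46, 74, 57, 46, 91]
popleft(): [46, 74, 57, 46, 91]
pushleft(67): [67, 46, 74, 57, 46, 91]
pushright(28): [67, 46, 74, 57, 46, 91, 28]
pushleft(56): [56, 67, 46, 74, 57, 46, 91, 28]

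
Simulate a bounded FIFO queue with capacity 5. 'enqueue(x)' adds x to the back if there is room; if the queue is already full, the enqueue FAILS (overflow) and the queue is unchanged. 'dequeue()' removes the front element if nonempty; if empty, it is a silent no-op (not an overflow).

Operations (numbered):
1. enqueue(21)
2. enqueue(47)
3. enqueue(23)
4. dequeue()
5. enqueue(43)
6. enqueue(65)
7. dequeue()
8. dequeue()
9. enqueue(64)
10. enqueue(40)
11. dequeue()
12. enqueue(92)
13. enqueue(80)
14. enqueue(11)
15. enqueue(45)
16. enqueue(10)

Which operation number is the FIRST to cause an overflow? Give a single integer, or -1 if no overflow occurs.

1. enqueue(21): size=1
2. enqueue(47): size=2
3. enqueue(23): size=3
4. dequeue(): size=2
5. enqueue(43): size=3
6. enqueue(65): size=4
7. dequeue(): size=3
8. dequeue(): size=2
9. enqueue(64): size=3
10. enqueue(40): size=4
11. dequeue(): size=3
12. enqueue(92): size=4
13. enqueue(80): size=5
14. enqueue(11): size=5=cap → OVERFLOW (fail)
15. enqueue(45): size=5=cap → OVERFLOW (fail)
16. enqueue(10): size=5=cap → OVERFLOW (fail)

Answer: 14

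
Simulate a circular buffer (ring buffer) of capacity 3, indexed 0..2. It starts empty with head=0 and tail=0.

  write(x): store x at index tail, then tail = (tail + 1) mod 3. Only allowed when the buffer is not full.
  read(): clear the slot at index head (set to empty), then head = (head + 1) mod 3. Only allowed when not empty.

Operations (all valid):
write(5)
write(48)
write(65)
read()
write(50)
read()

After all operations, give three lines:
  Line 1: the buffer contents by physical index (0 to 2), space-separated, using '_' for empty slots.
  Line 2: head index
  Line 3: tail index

Answer: 50 _ 65
2
1

Derivation:
write(5): buf=[5 _ _], head=0, tail=1, size=1
write(48): buf=[5 48 _], head=0, tail=2, size=2
write(65): buf=[5 48 65], head=0, tail=0, size=3
read(): buf=[_ 48 65], head=1, tail=0, size=2
write(50): buf=[50 48 65], head=1, tail=1, size=3
read(): buf=[50 _ 65], head=2, tail=1, size=2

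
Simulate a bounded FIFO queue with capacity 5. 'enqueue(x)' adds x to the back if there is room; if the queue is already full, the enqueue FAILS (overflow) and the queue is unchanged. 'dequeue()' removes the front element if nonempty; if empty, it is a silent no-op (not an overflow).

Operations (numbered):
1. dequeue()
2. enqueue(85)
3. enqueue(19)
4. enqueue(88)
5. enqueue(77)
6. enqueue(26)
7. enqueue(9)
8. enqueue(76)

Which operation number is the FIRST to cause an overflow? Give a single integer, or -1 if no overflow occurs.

Answer: 7

Derivation:
1. dequeue(): empty, no-op, size=0
2. enqueue(85): size=1
3. enqueue(19): size=2
4. enqueue(88): size=3
5. enqueue(77): size=4
6. enqueue(26): size=5
7. enqueue(9): size=5=cap → OVERFLOW (fail)
8. enqueue(76): size=5=cap → OVERFLOW (fail)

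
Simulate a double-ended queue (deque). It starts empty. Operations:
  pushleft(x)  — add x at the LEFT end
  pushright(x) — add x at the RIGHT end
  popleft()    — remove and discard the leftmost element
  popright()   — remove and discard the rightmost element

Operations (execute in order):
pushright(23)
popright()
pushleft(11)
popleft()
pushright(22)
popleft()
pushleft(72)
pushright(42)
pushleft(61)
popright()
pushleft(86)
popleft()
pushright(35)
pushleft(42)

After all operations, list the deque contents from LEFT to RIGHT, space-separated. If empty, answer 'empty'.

Answer: 42 61 72 35

Derivation:
pushright(23): [23]
popright(): []
pushleft(11): [11]
popleft(): []
pushright(22): [22]
popleft(): []
pushleft(72): [72]
pushright(42): [72, 42]
pushleft(61): [61, 72, 42]
popright(): [61, 72]
pushleft(86): [86, 61, 72]
popleft(): [61, 72]
pushright(35): [61, 72, 35]
pushleft(42): [42, 61, 72, 35]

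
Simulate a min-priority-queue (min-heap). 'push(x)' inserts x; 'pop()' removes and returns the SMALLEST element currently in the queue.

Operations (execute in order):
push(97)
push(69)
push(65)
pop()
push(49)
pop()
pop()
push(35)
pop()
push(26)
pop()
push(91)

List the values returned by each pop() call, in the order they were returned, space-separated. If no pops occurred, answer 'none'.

push(97): heap contents = [97]
push(69): heap contents = [69, 97]
push(65): heap contents = [65, 69, 97]
pop() → 65: heap contents = [69, 97]
push(49): heap contents = [49, 69, 97]
pop() → 49: heap contents = [69, 97]
pop() → 69: heap contents = [97]
push(35): heap contents = [35, 97]
pop() → 35: heap contents = [97]
push(26): heap contents = [26, 97]
pop() → 26: heap contents = [97]
push(91): heap contents = [91, 97]

Answer: 65 49 69 35 26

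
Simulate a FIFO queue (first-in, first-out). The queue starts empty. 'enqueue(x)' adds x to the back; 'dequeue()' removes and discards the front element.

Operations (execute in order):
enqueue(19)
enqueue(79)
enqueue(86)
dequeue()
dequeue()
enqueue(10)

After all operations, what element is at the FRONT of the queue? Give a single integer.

Answer: 86

Derivation:
enqueue(19): queue = [19]
enqueue(79): queue = [19, 79]
enqueue(86): queue = [19, 79, 86]
dequeue(): queue = [79, 86]
dequeue(): queue = [86]
enqueue(10): queue = [86, 10]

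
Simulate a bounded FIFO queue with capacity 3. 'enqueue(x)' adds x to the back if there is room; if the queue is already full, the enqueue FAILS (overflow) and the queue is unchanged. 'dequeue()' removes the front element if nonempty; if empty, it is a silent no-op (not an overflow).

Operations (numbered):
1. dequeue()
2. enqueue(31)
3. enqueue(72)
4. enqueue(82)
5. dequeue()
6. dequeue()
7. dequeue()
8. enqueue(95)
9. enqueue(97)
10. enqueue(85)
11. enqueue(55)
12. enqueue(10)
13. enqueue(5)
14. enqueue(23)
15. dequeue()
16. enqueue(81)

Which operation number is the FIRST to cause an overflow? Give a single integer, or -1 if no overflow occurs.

Answer: 11

Derivation:
1. dequeue(): empty, no-op, size=0
2. enqueue(31): size=1
3. enqueue(72): size=2
4. enqueue(82): size=3
5. dequeue(): size=2
6. dequeue(): size=1
7. dequeue(): size=0
8. enqueue(95): size=1
9. enqueue(97): size=2
10. enqueue(85): size=3
11. enqueue(55): size=3=cap → OVERFLOW (fail)
12. enqueue(10): size=3=cap → OVERFLOW (fail)
13. enqueue(5): size=3=cap → OVERFLOW (fail)
14. enqueue(23): size=3=cap → OVERFLOW (fail)
15. dequeue(): size=2
16. enqueue(81): size=3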